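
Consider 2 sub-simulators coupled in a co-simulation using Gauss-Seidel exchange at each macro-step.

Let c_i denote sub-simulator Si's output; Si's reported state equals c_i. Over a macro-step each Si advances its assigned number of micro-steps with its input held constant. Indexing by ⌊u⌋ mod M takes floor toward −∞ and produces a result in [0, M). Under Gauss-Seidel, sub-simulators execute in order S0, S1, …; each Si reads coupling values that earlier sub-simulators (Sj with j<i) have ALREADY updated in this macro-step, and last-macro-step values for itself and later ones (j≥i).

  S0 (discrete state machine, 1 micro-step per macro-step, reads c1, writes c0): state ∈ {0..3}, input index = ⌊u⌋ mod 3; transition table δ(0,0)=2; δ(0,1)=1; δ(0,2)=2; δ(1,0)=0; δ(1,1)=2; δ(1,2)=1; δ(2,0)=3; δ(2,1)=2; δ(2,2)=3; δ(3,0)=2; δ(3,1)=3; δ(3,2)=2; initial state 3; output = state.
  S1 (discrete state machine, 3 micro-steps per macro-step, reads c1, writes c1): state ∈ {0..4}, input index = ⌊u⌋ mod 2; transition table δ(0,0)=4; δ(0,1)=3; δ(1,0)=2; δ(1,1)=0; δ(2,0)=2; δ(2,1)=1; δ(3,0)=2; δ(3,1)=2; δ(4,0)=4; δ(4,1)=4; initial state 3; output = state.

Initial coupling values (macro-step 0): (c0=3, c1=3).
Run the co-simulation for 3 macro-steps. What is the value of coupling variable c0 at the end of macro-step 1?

macro 1: S0 reads c1=3 → after 1×micro: 2; S1 reads c1=3 → after 3×micro: 0 ⇒ (c0=2, c1=0)
macro 2: S0 reads c1=0 → after 1×micro: 3; S1 reads c1=0 → after 3×micro: 4 ⇒ (c0=3, c1=4)
macro 3: S0 reads c1=4 → after 1×micro: 3; S1 reads c1=4 → after 3×micro: 4 ⇒ (c0=3, c1=4)

c0 at macro-step 1 = 2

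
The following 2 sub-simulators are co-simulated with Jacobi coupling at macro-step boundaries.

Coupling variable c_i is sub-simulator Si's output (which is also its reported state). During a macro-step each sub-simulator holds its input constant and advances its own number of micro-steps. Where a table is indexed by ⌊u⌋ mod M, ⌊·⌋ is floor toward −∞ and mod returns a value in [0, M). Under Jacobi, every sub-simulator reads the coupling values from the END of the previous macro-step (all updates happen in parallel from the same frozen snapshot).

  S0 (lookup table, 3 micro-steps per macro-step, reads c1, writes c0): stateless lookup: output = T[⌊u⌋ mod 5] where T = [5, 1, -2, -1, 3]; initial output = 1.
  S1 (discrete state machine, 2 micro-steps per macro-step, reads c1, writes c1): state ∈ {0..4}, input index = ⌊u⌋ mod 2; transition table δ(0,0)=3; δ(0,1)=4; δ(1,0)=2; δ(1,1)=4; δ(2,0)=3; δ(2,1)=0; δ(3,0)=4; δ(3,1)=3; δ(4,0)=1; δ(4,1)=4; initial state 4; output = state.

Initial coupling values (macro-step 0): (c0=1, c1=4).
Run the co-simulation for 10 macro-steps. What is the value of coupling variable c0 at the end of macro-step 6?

macro 1: S0 reads c1=4 → after 3×micro: 3; S1 reads c1=4 → after 2×micro: 2 ⇒ (c0=3, c1=2)
macro 2: S0 reads c1=2 → after 3×micro: -2; S1 reads c1=2 → after 2×micro: 4 ⇒ (c0=-2, c1=4)
macro 3: S0 reads c1=4 → after 3×micro: 3; S1 reads c1=4 → after 2×micro: 2 ⇒ (c0=3, c1=2)
macro 4: S0 reads c1=2 → after 3×micro: -2; S1 reads c1=2 → after 2×micro: 4 ⇒ (c0=-2, c1=4)
macro 5: S0 reads c1=4 → after 3×micro: 3; S1 reads c1=4 → after 2×micro: 2 ⇒ (c0=3, c1=2)
macro 6: S0 reads c1=2 → after 3×micro: -2; S1 reads c1=2 → after 2×micro: 4 ⇒ (c0=-2, c1=4)
macro 7: S0 reads c1=4 → after 3×micro: 3; S1 reads c1=4 → after 2×micro: 2 ⇒ (c0=3, c1=2)
macro 8: S0 reads c1=2 → after 3×micro: -2; S1 reads c1=2 → after 2×micro: 4 ⇒ (c0=-2, c1=4)
macro 9: S0 reads c1=4 → after 3×micro: 3; S1 reads c1=4 → after 2×micro: 2 ⇒ (c0=3, c1=2)
macro 10: S0 reads c1=2 → after 3×micro: -2; S1 reads c1=2 → after 2×micro: 4 ⇒ (c0=-2, c1=4)

c0 at macro-step 6 = -2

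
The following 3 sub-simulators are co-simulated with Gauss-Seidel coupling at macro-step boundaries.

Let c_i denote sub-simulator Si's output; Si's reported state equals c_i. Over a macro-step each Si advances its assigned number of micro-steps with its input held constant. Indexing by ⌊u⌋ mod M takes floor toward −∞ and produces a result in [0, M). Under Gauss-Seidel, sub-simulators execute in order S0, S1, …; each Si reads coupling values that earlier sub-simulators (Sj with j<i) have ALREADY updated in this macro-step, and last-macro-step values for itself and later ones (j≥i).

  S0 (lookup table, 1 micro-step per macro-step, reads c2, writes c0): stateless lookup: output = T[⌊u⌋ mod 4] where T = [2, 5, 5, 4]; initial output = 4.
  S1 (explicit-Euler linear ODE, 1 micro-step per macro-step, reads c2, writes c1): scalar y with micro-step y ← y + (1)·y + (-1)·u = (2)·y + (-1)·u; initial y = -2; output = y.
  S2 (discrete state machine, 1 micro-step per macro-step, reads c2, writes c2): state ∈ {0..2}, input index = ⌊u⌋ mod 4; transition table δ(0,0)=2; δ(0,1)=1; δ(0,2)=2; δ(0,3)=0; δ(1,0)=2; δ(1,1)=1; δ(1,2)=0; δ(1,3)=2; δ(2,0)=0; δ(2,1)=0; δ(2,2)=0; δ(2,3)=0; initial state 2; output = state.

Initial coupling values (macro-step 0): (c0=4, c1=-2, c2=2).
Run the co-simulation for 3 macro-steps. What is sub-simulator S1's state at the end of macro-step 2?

S1 state at macro-step 2 = -12

macro 1: S0 reads c2=2 → after 1×micro: 5; S1 reads c2=2 → after 1×micro: -6; S2 reads c2=2 → after 1×micro: 0 ⇒ (c0=5, c1=-6, c2=0)
macro 2: S0 reads c2=0 → after 1×micro: 2; S1 reads c2=0 → after 1×micro: -12; S2 reads c2=0 → after 1×micro: 2 ⇒ (c0=2, c1=-12, c2=2)
macro 3: S0 reads c2=2 → after 1×micro: 5; S1 reads c2=2 → after 1×micro: -26; S2 reads c2=2 → after 1×micro: 0 ⇒ (c0=5, c1=-26, c2=0)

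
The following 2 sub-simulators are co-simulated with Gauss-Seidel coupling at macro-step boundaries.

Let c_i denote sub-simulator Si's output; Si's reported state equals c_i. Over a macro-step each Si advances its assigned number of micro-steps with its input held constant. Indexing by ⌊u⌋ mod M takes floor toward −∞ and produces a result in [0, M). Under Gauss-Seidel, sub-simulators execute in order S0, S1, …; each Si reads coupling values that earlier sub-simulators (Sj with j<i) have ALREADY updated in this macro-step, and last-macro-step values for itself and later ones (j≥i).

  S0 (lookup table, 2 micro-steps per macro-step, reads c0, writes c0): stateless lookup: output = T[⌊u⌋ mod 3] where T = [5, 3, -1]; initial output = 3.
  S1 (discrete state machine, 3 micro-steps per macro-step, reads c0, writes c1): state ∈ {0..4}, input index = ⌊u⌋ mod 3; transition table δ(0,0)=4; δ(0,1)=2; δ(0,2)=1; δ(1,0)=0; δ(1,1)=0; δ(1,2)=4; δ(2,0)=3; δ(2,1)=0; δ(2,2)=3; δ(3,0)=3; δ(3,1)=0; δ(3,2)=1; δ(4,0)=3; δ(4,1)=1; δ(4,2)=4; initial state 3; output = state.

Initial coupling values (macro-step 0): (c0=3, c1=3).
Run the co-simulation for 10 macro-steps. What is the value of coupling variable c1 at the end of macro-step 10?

c1 at macro-step 10 = 4

macro 1: S0 reads c0=3 → after 2×micro: 5; S1 reads c0=5 → after 3×micro: 4 ⇒ (c0=5, c1=4)
macro 2: S0 reads c0=5 → after 2×micro: -1; S1 reads c0=-1 → after 3×micro: 4 ⇒ (c0=-1, c1=4)
macro 3: S0 reads c0=-1 → after 2×micro: -1; S1 reads c0=-1 → after 3×micro: 4 ⇒ (c0=-1, c1=4)
macro 4: S0 reads c0=-1 → after 2×micro: -1; S1 reads c0=-1 → after 3×micro: 4 ⇒ (c0=-1, c1=4)
macro 5: S0 reads c0=-1 → after 2×micro: -1; S1 reads c0=-1 → after 3×micro: 4 ⇒ (c0=-1, c1=4)
macro 6: S0 reads c0=-1 → after 2×micro: -1; S1 reads c0=-1 → after 3×micro: 4 ⇒ (c0=-1, c1=4)
macro 7: S0 reads c0=-1 → after 2×micro: -1; S1 reads c0=-1 → after 3×micro: 4 ⇒ (c0=-1, c1=4)
macro 8: S0 reads c0=-1 → after 2×micro: -1; S1 reads c0=-1 → after 3×micro: 4 ⇒ (c0=-1, c1=4)
macro 9: S0 reads c0=-1 → after 2×micro: -1; S1 reads c0=-1 → after 3×micro: 4 ⇒ (c0=-1, c1=4)
macro 10: S0 reads c0=-1 → after 2×micro: -1; S1 reads c0=-1 → after 3×micro: 4 ⇒ (c0=-1, c1=4)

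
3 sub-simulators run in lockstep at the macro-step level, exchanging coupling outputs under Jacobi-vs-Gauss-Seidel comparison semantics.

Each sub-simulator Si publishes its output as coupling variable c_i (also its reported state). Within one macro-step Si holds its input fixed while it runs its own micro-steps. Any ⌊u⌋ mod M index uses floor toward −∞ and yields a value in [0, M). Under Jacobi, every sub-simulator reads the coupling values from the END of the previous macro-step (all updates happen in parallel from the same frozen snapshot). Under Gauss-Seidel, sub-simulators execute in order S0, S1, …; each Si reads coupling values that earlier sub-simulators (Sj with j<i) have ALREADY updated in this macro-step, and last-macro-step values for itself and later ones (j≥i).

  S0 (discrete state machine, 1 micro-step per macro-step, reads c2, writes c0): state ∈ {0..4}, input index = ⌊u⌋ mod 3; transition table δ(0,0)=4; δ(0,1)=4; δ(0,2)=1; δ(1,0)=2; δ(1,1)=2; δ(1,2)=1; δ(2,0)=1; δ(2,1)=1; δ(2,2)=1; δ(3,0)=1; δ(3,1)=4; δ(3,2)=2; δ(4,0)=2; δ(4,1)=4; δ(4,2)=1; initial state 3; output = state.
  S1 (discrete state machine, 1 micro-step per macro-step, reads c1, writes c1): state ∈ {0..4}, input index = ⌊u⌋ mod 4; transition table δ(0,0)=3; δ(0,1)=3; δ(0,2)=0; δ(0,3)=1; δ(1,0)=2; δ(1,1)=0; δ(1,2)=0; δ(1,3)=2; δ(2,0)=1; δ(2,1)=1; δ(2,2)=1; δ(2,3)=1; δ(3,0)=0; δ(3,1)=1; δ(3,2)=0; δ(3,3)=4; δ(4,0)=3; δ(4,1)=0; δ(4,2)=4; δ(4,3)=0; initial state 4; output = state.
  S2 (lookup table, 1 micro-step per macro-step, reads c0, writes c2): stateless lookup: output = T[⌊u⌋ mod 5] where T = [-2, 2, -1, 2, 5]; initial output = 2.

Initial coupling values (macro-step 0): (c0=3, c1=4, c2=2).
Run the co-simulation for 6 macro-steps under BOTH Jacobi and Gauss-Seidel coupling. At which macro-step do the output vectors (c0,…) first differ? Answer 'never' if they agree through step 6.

first divergence at macro-step: 1

[Jacobi] macro 1: S0 reads c2=2 → after 1×micro: 2; S1 reads c1=4 → after 1×micro: 3; S2 reads c0=3 → after 1×micro: 2 ⇒ (c0=2, c1=3, c2=2)
[Jacobi] macro 2: S0 reads c2=2 → after 1×micro: 1; S1 reads c1=3 → after 1×micro: 4; S2 reads c0=2 → after 1×micro: -1 ⇒ (c0=1, c1=4, c2=-1)
[Jacobi] macro 3: S0 reads c2=-1 → after 1×micro: 1; S1 reads c1=4 → after 1×micro: 3; S2 reads c0=1 → after 1×micro: 2 ⇒ (c0=1, c1=3, c2=2)
[Jacobi] macro 4: S0 reads c2=2 → after 1×micro: 1; S1 reads c1=3 → after 1×micro: 4; S2 reads c0=1 → after 1×micro: 2 ⇒ (c0=1, c1=4, c2=2)
[Jacobi] macro 5: S0 reads c2=2 → after 1×micro: 1; S1 reads c1=4 → after 1×micro: 3; S2 reads c0=1 → after 1×micro: 2 ⇒ (c0=1, c1=3, c2=2)
[Jacobi] macro 6: S0 reads c2=2 → after 1×micro: 1; S1 reads c1=3 → after 1×micro: 4; S2 reads c0=1 → after 1×micro: 2 ⇒ (c0=1, c1=4, c2=2)
[Gauss-Seidel] macro 1: S0 reads c2=2 → after 1×micro: 2; S1 reads c1=4 → after 1×micro: 3; S2 reads c0=2 → after 1×micro: -1 ⇒ (c0=2, c1=3, c2=-1)
[Gauss-Seidel] macro 2: S0 reads c2=-1 → after 1×micro: 1; S1 reads c1=3 → after 1×micro: 4; S2 reads c0=1 → after 1×micro: 2 ⇒ (c0=1, c1=4, c2=2)
[Gauss-Seidel] macro 3: S0 reads c2=2 → after 1×micro: 1; S1 reads c1=4 → after 1×micro: 3; S2 reads c0=1 → after 1×micro: 2 ⇒ (c0=1, c1=3, c2=2)
[Gauss-Seidel] macro 4: S0 reads c2=2 → after 1×micro: 1; S1 reads c1=3 → after 1×micro: 4; S2 reads c0=1 → after 1×micro: 2 ⇒ (c0=1, c1=4, c2=2)
[Gauss-Seidel] macro 5: S0 reads c2=2 → after 1×micro: 1; S1 reads c1=4 → after 1×micro: 3; S2 reads c0=1 → after 1×micro: 2 ⇒ (c0=1, c1=3, c2=2)
[Gauss-Seidel] macro 6: S0 reads c2=2 → after 1×micro: 1; S1 reads c1=3 → after 1×micro: 4; S2 reads c0=1 → after 1×micro: 2 ⇒ (c0=1, c1=4, c2=2)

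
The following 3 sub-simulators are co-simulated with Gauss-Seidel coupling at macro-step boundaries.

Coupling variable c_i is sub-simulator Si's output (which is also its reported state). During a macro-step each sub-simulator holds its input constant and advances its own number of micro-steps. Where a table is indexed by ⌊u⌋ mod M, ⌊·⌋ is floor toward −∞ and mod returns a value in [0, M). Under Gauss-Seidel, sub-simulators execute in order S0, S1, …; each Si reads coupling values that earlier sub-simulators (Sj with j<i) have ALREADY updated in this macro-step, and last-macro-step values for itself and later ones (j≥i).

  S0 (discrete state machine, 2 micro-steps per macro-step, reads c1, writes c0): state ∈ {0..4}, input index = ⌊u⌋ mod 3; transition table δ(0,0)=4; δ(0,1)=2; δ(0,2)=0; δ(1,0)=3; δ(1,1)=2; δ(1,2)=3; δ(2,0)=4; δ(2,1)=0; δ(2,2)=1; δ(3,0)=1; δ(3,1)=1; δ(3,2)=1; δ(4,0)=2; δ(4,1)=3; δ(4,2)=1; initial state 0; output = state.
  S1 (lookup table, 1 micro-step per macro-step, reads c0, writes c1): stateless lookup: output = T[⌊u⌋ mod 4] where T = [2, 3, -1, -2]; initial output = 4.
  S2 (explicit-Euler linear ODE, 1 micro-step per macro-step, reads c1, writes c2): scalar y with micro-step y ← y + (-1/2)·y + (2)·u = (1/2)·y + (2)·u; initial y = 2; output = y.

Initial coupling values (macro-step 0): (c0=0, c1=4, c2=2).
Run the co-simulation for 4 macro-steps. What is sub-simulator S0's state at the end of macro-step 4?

macro 1: S0 reads c1=4 → after 2×micro: 0; S1 reads c0=0 → after 1×micro: 2; S2 reads c1=2 → after 1×micro: 5 ⇒ (c0=0, c1=2, c2=5)
macro 2: S0 reads c1=2 → after 2×micro: 0; S1 reads c0=0 → after 1×micro: 2; S2 reads c1=2 → after 1×micro: 13/2 ⇒ (c0=0, c1=2, c2=13/2)
macro 3: S0 reads c1=2 → after 2×micro: 0; S1 reads c0=0 → after 1×micro: 2; S2 reads c1=2 → after 1×micro: 29/4 ⇒ (c0=0, c1=2, c2=29/4)
macro 4: S0 reads c1=2 → after 2×micro: 0; S1 reads c0=0 → after 1×micro: 2; S2 reads c1=2 → after 1×micro: 61/8 ⇒ (c0=0, c1=2, c2=61/8)

S0 state at macro-step 4 = 0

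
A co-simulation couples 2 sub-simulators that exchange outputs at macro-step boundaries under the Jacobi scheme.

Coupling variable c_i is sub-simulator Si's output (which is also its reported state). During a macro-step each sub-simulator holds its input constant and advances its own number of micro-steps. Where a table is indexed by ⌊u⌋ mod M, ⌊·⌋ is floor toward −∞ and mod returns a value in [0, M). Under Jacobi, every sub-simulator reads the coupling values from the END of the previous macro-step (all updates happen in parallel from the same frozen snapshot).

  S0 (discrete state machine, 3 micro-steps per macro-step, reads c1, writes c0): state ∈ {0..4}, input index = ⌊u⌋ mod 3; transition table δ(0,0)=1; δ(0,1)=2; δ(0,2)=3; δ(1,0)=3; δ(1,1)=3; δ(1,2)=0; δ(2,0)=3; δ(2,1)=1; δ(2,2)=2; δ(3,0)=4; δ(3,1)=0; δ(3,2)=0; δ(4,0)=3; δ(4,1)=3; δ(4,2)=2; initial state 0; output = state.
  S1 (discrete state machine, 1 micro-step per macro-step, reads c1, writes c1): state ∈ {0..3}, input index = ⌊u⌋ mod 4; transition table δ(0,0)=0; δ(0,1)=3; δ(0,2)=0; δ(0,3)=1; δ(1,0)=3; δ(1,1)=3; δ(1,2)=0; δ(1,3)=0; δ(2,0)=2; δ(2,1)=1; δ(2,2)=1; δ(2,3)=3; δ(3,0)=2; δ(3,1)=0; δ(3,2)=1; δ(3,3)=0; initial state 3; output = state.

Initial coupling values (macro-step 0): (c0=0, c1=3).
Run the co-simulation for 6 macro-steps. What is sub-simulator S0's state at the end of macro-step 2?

S0 state at macro-step 2 = 3

macro 1: S0 reads c1=3 → after 3×micro: 4; S1 reads c1=3 → after 1×micro: 0 ⇒ (c0=4, c1=0)
macro 2: S0 reads c1=0 → after 3×micro: 3; S1 reads c1=0 → after 1×micro: 0 ⇒ (c0=3, c1=0)
macro 3: S0 reads c1=0 → after 3×micro: 4; S1 reads c1=0 → after 1×micro: 0 ⇒ (c0=4, c1=0)
macro 4: S0 reads c1=0 → after 3×micro: 3; S1 reads c1=0 → after 1×micro: 0 ⇒ (c0=3, c1=0)
macro 5: S0 reads c1=0 → after 3×micro: 4; S1 reads c1=0 → after 1×micro: 0 ⇒ (c0=4, c1=0)
macro 6: S0 reads c1=0 → after 3×micro: 3; S1 reads c1=0 → after 1×micro: 0 ⇒ (c0=3, c1=0)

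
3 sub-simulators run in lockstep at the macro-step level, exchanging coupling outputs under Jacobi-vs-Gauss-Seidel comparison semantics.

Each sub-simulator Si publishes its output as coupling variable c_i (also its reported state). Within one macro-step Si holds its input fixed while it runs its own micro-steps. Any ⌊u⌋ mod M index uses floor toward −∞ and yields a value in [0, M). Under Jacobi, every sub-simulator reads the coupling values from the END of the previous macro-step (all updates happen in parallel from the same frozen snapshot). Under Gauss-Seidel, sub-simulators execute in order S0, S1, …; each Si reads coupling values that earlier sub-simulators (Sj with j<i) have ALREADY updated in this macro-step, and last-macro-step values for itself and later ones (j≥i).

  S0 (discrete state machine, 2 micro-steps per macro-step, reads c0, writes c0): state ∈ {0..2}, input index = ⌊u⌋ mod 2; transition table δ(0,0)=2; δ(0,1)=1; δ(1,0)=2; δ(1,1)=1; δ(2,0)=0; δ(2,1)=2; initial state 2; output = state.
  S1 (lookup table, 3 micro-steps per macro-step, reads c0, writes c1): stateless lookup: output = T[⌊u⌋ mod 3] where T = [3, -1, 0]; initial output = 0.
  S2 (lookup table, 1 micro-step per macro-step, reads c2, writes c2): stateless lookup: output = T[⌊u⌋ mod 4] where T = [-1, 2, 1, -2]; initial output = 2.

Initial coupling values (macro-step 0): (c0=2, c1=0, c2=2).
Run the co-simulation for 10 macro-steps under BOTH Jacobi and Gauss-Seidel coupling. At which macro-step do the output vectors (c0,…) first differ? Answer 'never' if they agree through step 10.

first divergence at macro-step: never

[Jacobi] macro 1: S0 reads c0=2 → after 2×micro: 2; S1 reads c0=2 → after 3×micro: 0; S2 reads c2=2 → after 1×micro: 1 ⇒ (c0=2, c1=0, c2=1)
[Jacobi] macro 2: S0 reads c0=2 → after 2×micro: 2; S1 reads c0=2 → after 3×micro: 0; S2 reads c2=1 → after 1×micro: 2 ⇒ (c0=2, c1=0, c2=2)
[Jacobi] macro 3: S0 reads c0=2 → after 2×micro: 2; S1 reads c0=2 → after 3×micro: 0; S2 reads c2=2 → after 1×micro: 1 ⇒ (c0=2, c1=0, c2=1)
[Jacobi] macro 4: S0 reads c0=2 → after 2×micro: 2; S1 reads c0=2 → after 3×micro: 0; S2 reads c2=1 → after 1×micro: 2 ⇒ (c0=2, c1=0, c2=2)
[Jacobi] macro 5: S0 reads c0=2 → after 2×micro: 2; S1 reads c0=2 → after 3×micro: 0; S2 reads c2=2 → after 1×micro: 1 ⇒ (c0=2, c1=0, c2=1)
[Jacobi] macro 6: S0 reads c0=2 → after 2×micro: 2; S1 reads c0=2 → after 3×micro: 0; S2 reads c2=1 → after 1×micro: 2 ⇒ (c0=2, c1=0, c2=2)
[Jacobi] macro 7: S0 reads c0=2 → after 2×micro: 2; S1 reads c0=2 → after 3×micro: 0; S2 reads c2=2 → after 1×micro: 1 ⇒ (c0=2, c1=0, c2=1)
[Jacobi] macro 8: S0 reads c0=2 → after 2×micro: 2; S1 reads c0=2 → after 3×micro: 0; S2 reads c2=1 → after 1×micro: 2 ⇒ (c0=2, c1=0, c2=2)
[Jacobi] macro 9: S0 reads c0=2 → after 2×micro: 2; S1 reads c0=2 → after 3×micro: 0; S2 reads c2=2 → after 1×micro: 1 ⇒ (c0=2, c1=0, c2=1)
[Jacobi] macro 10: S0 reads c0=2 → after 2×micro: 2; S1 reads c0=2 → after 3×micro: 0; S2 reads c2=1 → after 1×micro: 2 ⇒ (c0=2, c1=0, c2=2)
[Gauss-Seidel] macro 1: S0 reads c0=2 → after 2×micro: 2; S1 reads c0=2 → after 3×micro: 0; S2 reads c2=2 → after 1×micro: 1 ⇒ (c0=2, c1=0, c2=1)
[Gauss-Seidel] macro 2: S0 reads c0=2 → after 2×micro: 2; S1 reads c0=2 → after 3×micro: 0; S2 reads c2=1 → after 1×micro: 2 ⇒ (c0=2, c1=0, c2=2)
[Gauss-Seidel] macro 3: S0 reads c0=2 → after 2×micro: 2; S1 reads c0=2 → after 3×micro: 0; S2 reads c2=2 → after 1×micro: 1 ⇒ (c0=2, c1=0, c2=1)
[Gauss-Seidel] macro 4: S0 reads c0=2 → after 2×micro: 2; S1 reads c0=2 → after 3×micro: 0; S2 reads c2=1 → after 1×micro: 2 ⇒ (c0=2, c1=0, c2=2)
[Gauss-Seidel] macro 5: S0 reads c0=2 → after 2×micro: 2; S1 reads c0=2 → after 3×micro: 0; S2 reads c2=2 → after 1×micro: 1 ⇒ (c0=2, c1=0, c2=1)
[Gauss-Seidel] macro 6: S0 reads c0=2 → after 2×micro: 2; S1 reads c0=2 → after 3×micro: 0; S2 reads c2=1 → after 1×micro: 2 ⇒ (c0=2, c1=0, c2=2)
[Gauss-Seidel] macro 7: S0 reads c0=2 → after 2×micro: 2; S1 reads c0=2 → after 3×micro: 0; S2 reads c2=2 → after 1×micro: 1 ⇒ (c0=2, c1=0, c2=1)
[Gauss-Seidel] macro 8: S0 reads c0=2 → after 2×micro: 2; S1 reads c0=2 → after 3×micro: 0; S2 reads c2=1 → after 1×micro: 2 ⇒ (c0=2, c1=0, c2=2)
[Gauss-Seidel] macro 9: S0 reads c0=2 → after 2×micro: 2; S1 reads c0=2 → after 3×micro: 0; S2 reads c2=2 → after 1×micro: 1 ⇒ (c0=2, c1=0, c2=1)
[Gauss-Seidel] macro 10: S0 reads c0=2 → after 2×micro: 2; S1 reads c0=2 → after 3×micro: 0; S2 reads c2=1 → after 1×micro: 2 ⇒ (c0=2, c1=0, c2=2)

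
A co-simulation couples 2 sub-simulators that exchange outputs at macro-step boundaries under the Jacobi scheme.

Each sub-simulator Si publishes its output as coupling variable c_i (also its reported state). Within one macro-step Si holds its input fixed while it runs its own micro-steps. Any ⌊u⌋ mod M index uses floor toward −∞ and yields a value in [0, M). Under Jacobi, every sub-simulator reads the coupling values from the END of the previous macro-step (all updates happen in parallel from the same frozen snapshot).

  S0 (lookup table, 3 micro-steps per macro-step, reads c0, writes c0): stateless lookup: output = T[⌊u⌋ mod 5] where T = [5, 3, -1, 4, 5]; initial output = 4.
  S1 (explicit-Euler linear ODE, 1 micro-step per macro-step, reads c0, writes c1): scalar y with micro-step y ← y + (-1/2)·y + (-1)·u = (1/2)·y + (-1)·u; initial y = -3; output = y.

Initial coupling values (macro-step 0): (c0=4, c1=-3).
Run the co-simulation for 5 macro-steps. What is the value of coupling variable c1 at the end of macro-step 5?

macro 1: S0 reads c0=4 → after 3×micro: 5; S1 reads c0=4 → after 1×micro: -11/2 ⇒ (c0=5, c1=-11/2)
macro 2: S0 reads c0=5 → after 3×micro: 5; S1 reads c0=5 → after 1×micro: -31/4 ⇒ (c0=5, c1=-31/4)
macro 3: S0 reads c0=5 → after 3×micro: 5; S1 reads c0=5 → after 1×micro: -71/8 ⇒ (c0=5, c1=-71/8)
macro 4: S0 reads c0=5 → after 3×micro: 5; S1 reads c0=5 → after 1×micro: -151/16 ⇒ (c0=5, c1=-151/16)
macro 5: S0 reads c0=5 → after 3×micro: 5; S1 reads c0=5 → after 1×micro: -311/32 ⇒ (c0=5, c1=-311/32)

c1 at macro-step 5 = -311/32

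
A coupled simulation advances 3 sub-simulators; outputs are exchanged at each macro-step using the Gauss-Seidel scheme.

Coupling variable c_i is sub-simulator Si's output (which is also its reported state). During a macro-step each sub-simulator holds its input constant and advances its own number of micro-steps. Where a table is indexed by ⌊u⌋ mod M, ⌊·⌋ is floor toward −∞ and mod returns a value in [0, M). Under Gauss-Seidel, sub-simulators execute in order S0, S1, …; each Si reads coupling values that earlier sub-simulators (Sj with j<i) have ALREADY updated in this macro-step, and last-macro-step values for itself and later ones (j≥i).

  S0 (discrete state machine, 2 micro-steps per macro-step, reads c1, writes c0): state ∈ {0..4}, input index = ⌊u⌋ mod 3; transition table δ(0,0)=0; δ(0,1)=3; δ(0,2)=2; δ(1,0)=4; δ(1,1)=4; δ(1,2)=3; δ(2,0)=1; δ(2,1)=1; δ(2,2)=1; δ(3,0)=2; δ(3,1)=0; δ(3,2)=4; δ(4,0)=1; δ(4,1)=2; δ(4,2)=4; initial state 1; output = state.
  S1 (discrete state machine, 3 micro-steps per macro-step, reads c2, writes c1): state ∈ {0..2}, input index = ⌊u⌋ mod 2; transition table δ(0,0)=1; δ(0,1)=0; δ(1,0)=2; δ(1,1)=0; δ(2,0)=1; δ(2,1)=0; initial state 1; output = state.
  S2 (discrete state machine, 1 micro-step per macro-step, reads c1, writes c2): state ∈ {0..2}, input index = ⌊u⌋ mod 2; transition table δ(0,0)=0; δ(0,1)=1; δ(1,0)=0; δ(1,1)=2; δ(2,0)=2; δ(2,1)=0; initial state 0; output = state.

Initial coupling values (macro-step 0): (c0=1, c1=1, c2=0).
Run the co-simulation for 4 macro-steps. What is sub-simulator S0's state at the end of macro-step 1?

macro 1: S0 reads c1=1 → after 2×micro: 2; S1 reads c2=0 → after 3×micro: 2; S2 reads c1=2 → after 1×micro: 0 ⇒ (c0=2, c1=2, c2=0)
macro 2: S0 reads c1=2 → after 2×micro: 3; S1 reads c2=0 → after 3×micro: 1; S2 reads c1=1 → after 1×micro: 1 ⇒ (c0=3, c1=1, c2=1)
macro 3: S0 reads c1=1 → after 2×micro: 3; S1 reads c2=1 → after 3×micro: 0; S2 reads c1=0 → after 1×micro: 0 ⇒ (c0=3, c1=0, c2=0)
macro 4: S0 reads c1=0 → after 2×micro: 1; S1 reads c2=0 → after 3×micro: 1; S2 reads c1=1 → after 1×micro: 1 ⇒ (c0=1, c1=1, c2=1)

S0 state at macro-step 1 = 2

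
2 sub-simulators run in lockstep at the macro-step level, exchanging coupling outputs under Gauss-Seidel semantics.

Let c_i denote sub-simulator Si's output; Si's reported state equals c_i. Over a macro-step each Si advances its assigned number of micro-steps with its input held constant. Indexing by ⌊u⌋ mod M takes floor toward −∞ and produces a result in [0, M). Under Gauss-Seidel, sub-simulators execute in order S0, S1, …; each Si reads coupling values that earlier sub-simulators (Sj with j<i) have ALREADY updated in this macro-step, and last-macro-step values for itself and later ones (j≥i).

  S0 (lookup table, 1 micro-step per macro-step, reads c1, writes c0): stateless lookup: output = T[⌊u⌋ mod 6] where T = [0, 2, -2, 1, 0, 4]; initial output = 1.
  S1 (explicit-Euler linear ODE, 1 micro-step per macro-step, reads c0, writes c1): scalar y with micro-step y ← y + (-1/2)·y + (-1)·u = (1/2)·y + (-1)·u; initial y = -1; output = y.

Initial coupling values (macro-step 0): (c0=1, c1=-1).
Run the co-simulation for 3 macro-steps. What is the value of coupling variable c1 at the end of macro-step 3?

macro 1: S0 reads c1=-1 → after 1×micro: 4; S1 reads c0=4 → after 1×micro: -9/2 ⇒ (c0=4, c1=-9/2)
macro 2: S0 reads c1=-9/2 → after 1×micro: 2; S1 reads c0=2 → after 1×micro: -17/4 ⇒ (c0=2, c1=-17/4)
macro 3: S0 reads c1=-17/4 → after 1×micro: 2; S1 reads c0=2 → after 1×micro: -33/8 ⇒ (c0=2, c1=-33/8)

c1 at macro-step 3 = -33/8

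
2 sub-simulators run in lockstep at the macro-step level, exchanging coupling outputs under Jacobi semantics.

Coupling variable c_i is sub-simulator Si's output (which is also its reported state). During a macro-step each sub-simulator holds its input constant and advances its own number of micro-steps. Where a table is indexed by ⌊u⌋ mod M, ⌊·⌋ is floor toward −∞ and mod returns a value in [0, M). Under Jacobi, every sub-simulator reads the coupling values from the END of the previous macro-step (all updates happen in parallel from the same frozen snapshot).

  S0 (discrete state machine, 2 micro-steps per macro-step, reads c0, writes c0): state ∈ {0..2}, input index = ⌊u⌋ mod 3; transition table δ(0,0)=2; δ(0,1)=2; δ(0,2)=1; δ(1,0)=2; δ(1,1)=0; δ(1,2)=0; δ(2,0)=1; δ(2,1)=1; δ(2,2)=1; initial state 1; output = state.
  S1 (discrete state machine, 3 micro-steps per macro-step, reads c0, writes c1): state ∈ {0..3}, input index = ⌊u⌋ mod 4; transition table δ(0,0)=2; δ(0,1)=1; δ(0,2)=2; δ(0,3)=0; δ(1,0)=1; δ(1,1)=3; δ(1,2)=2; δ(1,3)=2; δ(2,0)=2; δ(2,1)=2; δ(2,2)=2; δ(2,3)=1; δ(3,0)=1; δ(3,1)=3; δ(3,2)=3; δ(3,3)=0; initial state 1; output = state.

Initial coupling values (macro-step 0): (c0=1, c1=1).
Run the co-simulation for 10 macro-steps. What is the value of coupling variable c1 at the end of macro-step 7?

macro 1: S0 reads c0=1 → after 2×micro: 2; S1 reads c0=1 → after 3×micro: 3 ⇒ (c0=2, c1=3)
macro 2: S0 reads c0=2 → after 2×micro: 0; S1 reads c0=2 → after 3×micro: 3 ⇒ (c0=0, c1=3)
macro 3: S0 reads c0=0 → after 2×micro: 1; S1 reads c0=0 → after 3×micro: 1 ⇒ (c0=1, c1=1)
macro 4: S0 reads c0=1 → after 2×micro: 2; S1 reads c0=1 → after 3×micro: 3 ⇒ (c0=2, c1=3)
macro 5: S0 reads c0=2 → after 2×micro: 0; S1 reads c0=2 → after 3×micro: 3 ⇒ (c0=0, c1=3)
macro 6: S0 reads c0=0 → after 2×micro: 1; S1 reads c0=0 → after 3×micro: 1 ⇒ (c0=1, c1=1)
macro 7: S0 reads c0=1 → after 2×micro: 2; S1 reads c0=1 → after 3×micro: 3 ⇒ (c0=2, c1=3)
macro 8: S0 reads c0=2 → after 2×micro: 0; S1 reads c0=2 → after 3×micro: 3 ⇒ (c0=0, c1=3)
macro 9: S0 reads c0=0 → after 2×micro: 1; S1 reads c0=0 → after 3×micro: 1 ⇒ (c0=1, c1=1)
macro 10: S0 reads c0=1 → after 2×micro: 2; S1 reads c0=1 → after 3×micro: 3 ⇒ (c0=2, c1=3)

c1 at macro-step 7 = 3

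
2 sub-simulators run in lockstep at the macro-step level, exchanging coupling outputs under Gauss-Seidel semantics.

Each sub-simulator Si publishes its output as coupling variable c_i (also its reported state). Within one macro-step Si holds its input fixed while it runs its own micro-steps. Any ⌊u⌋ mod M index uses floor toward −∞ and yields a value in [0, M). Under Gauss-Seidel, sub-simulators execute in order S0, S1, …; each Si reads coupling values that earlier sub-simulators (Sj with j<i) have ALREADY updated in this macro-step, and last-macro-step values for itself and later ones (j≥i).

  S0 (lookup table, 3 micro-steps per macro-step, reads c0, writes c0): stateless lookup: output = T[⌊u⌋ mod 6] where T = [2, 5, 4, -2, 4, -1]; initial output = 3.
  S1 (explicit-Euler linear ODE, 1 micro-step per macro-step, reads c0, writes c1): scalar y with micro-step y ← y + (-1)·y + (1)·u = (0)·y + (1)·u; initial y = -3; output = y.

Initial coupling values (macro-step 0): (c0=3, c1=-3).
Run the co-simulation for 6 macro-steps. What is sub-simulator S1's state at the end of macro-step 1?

S1 state at macro-step 1 = -2

macro 1: S0 reads c0=3 → after 3×micro: -2; S1 reads c0=-2 → after 1×micro: -2 ⇒ (c0=-2, c1=-2)
macro 2: S0 reads c0=-2 → after 3×micro: 4; S1 reads c0=4 → after 1×micro: 4 ⇒ (c0=4, c1=4)
macro 3: S0 reads c0=4 → after 3×micro: 4; S1 reads c0=4 → after 1×micro: 4 ⇒ (c0=4, c1=4)
macro 4: S0 reads c0=4 → after 3×micro: 4; S1 reads c0=4 → after 1×micro: 4 ⇒ (c0=4, c1=4)
macro 5: S0 reads c0=4 → after 3×micro: 4; S1 reads c0=4 → after 1×micro: 4 ⇒ (c0=4, c1=4)
macro 6: S0 reads c0=4 → after 3×micro: 4; S1 reads c0=4 → after 1×micro: 4 ⇒ (c0=4, c1=4)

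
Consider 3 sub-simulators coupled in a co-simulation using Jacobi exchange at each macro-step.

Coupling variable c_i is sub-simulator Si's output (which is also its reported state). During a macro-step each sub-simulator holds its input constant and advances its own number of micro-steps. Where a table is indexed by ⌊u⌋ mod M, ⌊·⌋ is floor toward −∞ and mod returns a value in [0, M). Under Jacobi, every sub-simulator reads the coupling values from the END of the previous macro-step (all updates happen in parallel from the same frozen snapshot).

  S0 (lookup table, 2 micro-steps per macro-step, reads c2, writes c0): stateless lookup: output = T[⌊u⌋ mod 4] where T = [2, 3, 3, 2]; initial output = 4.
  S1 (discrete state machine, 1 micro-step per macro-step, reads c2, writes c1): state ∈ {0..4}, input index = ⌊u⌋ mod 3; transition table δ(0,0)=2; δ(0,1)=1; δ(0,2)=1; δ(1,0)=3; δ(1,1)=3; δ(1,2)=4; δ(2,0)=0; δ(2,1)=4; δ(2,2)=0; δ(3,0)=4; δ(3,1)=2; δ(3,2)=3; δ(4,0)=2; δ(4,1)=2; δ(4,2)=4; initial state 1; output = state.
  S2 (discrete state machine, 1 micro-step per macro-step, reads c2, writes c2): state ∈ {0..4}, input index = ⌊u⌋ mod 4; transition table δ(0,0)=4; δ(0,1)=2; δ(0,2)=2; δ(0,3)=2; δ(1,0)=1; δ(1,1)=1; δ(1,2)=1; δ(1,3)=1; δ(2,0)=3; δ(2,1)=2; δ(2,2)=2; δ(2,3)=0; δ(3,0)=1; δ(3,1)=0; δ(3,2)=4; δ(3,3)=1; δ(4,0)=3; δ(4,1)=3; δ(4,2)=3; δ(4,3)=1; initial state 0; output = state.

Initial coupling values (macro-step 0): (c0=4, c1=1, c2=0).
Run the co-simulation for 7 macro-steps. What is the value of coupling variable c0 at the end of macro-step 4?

c0 at macro-step 4 = 3

macro 1: S0 reads c2=0 → after 2×micro: 2; S1 reads c2=0 → after 1×micro: 3; S2 reads c2=0 → after 1×micro: 4 ⇒ (c0=2, c1=3, c2=4)
macro 2: S0 reads c2=4 → after 2×micro: 2; S1 reads c2=4 → after 1×micro: 2; S2 reads c2=4 → after 1×micro: 3 ⇒ (c0=2, c1=2, c2=3)
macro 3: S0 reads c2=3 → after 2×micro: 2; S1 reads c2=3 → after 1×micro: 0; S2 reads c2=3 → after 1×micro: 1 ⇒ (c0=2, c1=0, c2=1)
macro 4: S0 reads c2=1 → after 2×micro: 3; S1 reads c2=1 → after 1×micro: 1; S2 reads c2=1 → after 1×micro: 1 ⇒ (c0=3, c1=1, c2=1)
macro 5: S0 reads c2=1 → after 2×micro: 3; S1 reads c2=1 → after 1×micro: 3; S2 reads c2=1 → after 1×micro: 1 ⇒ (c0=3, c1=3, c2=1)
macro 6: S0 reads c2=1 → after 2×micro: 3; S1 reads c2=1 → after 1×micro: 2; S2 reads c2=1 → after 1×micro: 1 ⇒ (c0=3, c1=2, c2=1)
macro 7: S0 reads c2=1 → after 2×micro: 3; S1 reads c2=1 → after 1×micro: 4; S2 reads c2=1 → after 1×micro: 1 ⇒ (c0=3, c1=4, c2=1)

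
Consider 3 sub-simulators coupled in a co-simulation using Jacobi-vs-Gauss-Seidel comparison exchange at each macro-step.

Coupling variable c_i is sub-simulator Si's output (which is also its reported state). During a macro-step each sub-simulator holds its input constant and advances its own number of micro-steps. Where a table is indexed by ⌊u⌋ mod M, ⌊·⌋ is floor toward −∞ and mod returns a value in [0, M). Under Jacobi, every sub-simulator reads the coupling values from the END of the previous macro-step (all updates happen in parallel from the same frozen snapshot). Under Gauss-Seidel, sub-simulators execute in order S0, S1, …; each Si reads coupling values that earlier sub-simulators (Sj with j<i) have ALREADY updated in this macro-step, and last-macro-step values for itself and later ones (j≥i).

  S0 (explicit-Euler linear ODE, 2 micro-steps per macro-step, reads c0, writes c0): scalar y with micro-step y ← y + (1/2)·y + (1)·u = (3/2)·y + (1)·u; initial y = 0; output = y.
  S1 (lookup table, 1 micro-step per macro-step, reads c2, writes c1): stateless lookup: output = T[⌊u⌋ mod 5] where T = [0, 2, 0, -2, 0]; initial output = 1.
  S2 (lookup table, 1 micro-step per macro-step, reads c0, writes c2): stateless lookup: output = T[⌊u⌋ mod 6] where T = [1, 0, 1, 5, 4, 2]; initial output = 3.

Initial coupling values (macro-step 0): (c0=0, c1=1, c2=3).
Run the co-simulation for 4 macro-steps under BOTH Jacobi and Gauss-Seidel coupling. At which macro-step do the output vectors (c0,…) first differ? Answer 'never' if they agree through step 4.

[Jacobi] macro 1: S0 reads c0=0 → after 2×micro: 0; S1 reads c2=3 → after 1×micro: -2; S2 reads c0=0 → after 1×micro: 1 ⇒ (c0=0, c1=-2, c2=1)
[Jacobi] macro 2: S0 reads c0=0 → after 2×micro: 0; S1 reads c2=1 → after 1×micro: 2; S2 reads c0=0 → after 1×micro: 1 ⇒ (c0=0, c1=2, c2=1)
[Jacobi] macro 3: S0 reads c0=0 → after 2×micro: 0; S1 reads c2=1 → after 1×micro: 2; S2 reads c0=0 → after 1×micro: 1 ⇒ (c0=0, c1=2, c2=1)
[Jacobi] macro 4: S0 reads c0=0 → after 2×micro: 0; S1 reads c2=1 → after 1×micro: 2; S2 reads c0=0 → after 1×micro: 1 ⇒ (c0=0, c1=2, c2=1)
[Gauss-Seidel] macro 1: S0 reads c0=0 → after 2×micro: 0; S1 reads c2=3 → after 1×micro: -2; S2 reads c0=0 → after 1×micro: 1 ⇒ (c0=0, c1=-2, c2=1)
[Gauss-Seidel] macro 2: S0 reads c0=0 → after 2×micro: 0; S1 reads c2=1 → after 1×micro: 2; S2 reads c0=0 → after 1×micro: 1 ⇒ (c0=0, c1=2, c2=1)
[Gauss-Seidel] macro 3: S0 reads c0=0 → after 2×micro: 0; S1 reads c2=1 → after 1×micro: 2; S2 reads c0=0 → after 1×micro: 1 ⇒ (c0=0, c1=2, c2=1)
[Gauss-Seidel] macro 4: S0 reads c0=0 → after 2×micro: 0; S1 reads c2=1 → after 1×micro: 2; S2 reads c0=0 → after 1×micro: 1 ⇒ (c0=0, c1=2, c2=1)

first divergence at macro-step: never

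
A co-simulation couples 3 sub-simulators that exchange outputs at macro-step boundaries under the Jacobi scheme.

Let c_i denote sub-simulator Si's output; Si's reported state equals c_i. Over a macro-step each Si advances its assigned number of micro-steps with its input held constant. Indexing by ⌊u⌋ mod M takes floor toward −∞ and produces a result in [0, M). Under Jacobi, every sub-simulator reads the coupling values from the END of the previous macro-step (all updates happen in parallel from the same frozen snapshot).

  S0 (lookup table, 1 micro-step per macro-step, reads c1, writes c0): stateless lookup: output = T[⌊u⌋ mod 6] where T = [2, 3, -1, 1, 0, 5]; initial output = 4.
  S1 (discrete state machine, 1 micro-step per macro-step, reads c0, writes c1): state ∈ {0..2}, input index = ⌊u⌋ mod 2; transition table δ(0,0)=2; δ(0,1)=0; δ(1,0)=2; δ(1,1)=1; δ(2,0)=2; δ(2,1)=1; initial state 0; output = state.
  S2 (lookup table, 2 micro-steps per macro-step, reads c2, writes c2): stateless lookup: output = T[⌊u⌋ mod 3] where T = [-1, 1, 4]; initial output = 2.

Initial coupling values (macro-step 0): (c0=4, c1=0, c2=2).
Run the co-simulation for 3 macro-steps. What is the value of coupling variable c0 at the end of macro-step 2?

macro 1: S0 reads c1=0 → after 1×micro: 2; S1 reads c0=4 → after 1×micro: 2; S2 reads c2=2 → after 2×micro: 4 ⇒ (c0=2, c1=2, c2=4)
macro 2: S0 reads c1=2 → after 1×micro: -1; S1 reads c0=2 → after 1×micro: 2; S2 reads c2=4 → after 2×micro: 1 ⇒ (c0=-1, c1=2, c2=1)
macro 3: S0 reads c1=2 → after 1×micro: -1; S1 reads c0=-1 → after 1×micro: 1; S2 reads c2=1 → after 2×micro: 1 ⇒ (c0=-1, c1=1, c2=1)

c0 at macro-step 2 = -1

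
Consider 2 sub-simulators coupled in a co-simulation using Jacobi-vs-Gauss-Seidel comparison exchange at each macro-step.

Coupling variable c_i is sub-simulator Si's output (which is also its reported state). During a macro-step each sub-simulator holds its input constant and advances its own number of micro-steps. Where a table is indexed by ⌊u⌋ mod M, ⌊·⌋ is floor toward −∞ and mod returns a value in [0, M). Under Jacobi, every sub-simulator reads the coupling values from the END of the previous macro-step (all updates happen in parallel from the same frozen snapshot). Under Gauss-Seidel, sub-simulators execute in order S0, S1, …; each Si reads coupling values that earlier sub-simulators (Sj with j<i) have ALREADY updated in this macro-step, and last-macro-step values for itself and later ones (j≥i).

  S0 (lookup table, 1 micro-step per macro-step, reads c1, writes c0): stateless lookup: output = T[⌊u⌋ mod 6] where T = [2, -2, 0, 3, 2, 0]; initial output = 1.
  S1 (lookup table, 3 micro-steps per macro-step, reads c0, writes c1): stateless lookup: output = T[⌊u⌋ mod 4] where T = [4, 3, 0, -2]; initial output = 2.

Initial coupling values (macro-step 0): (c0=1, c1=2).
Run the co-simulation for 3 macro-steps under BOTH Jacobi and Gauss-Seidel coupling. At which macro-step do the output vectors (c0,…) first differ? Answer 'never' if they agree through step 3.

first divergence at macro-step: 1

[Jacobi] macro 1: S0 reads c1=2 → after 1×micro: 0; S1 reads c0=1 → after 3×micro: 3 ⇒ (c0=0, c1=3)
[Jacobi] macro 2: S0 reads c1=3 → after 1×micro: 3; S1 reads c0=0 → after 3×micro: 4 ⇒ (c0=3, c1=4)
[Jacobi] macro 3: S0 reads c1=4 → after 1×micro: 2; S1 reads c0=3 → after 3×micro: -2 ⇒ (c0=2, c1=-2)
[Gauss-Seidel] macro 1: S0 reads c1=2 → after 1×micro: 0; S1 reads c0=0 → after 3×micro: 4 ⇒ (c0=0, c1=4)
[Gauss-Seidel] macro 2: S0 reads c1=4 → after 1×micro: 2; S1 reads c0=2 → after 3×micro: 0 ⇒ (c0=2, c1=0)
[Gauss-Seidel] macro 3: S0 reads c1=0 → after 1×micro: 2; S1 reads c0=2 → after 3×micro: 0 ⇒ (c0=2, c1=0)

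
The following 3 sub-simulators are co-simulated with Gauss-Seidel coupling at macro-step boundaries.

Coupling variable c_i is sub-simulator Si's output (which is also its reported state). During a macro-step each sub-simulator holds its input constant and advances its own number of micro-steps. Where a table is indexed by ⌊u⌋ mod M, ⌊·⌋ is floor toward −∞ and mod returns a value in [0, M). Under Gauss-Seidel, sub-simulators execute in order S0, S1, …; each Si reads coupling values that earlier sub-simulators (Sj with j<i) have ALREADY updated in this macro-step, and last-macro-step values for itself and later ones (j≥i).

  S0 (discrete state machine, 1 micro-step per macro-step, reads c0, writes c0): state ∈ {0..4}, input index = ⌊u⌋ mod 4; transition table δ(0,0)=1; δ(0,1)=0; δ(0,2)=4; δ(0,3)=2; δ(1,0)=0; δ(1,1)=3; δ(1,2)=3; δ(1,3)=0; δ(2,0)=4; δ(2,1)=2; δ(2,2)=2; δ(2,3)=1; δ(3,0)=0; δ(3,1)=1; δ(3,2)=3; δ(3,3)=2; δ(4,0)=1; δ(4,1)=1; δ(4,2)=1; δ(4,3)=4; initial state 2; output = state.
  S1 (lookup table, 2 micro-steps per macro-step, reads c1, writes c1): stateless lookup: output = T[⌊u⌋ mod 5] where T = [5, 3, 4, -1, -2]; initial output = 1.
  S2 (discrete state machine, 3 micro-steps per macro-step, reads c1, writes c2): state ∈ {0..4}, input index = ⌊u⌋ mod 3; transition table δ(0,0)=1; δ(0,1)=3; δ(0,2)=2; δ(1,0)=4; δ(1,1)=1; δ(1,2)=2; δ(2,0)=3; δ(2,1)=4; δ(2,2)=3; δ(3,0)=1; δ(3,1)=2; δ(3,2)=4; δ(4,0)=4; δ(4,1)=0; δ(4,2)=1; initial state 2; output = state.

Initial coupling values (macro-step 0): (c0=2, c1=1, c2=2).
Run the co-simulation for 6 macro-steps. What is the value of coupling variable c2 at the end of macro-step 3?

c2 at macro-step 3 = 0

macro 1: S0 reads c0=2 → after 1×micro: 2; S1 reads c1=1 → after 2×micro: 3; S2 reads c1=3 → after 3×micro: 4 ⇒ (c0=2, c1=3, c2=4)
macro 2: S0 reads c0=2 → after 1×micro: 2; S1 reads c1=3 → after 2×micro: -1; S2 reads c1=-1 → after 3×micro: 3 ⇒ (c0=2, c1=-1, c2=3)
macro 3: S0 reads c0=2 → after 1×micro: 2; S1 reads c1=-1 → after 2×micro: -2; S2 reads c1=-2 → after 3×micro: 0 ⇒ (c0=2, c1=-2, c2=0)
macro 4: S0 reads c0=2 → after 1×micro: 2; S1 reads c1=-2 → after 2×micro: -1; S2 reads c1=-1 → after 3×micro: 4 ⇒ (c0=2, c1=-1, c2=4)
macro 5: S0 reads c0=2 → after 1×micro: 2; S1 reads c1=-1 → after 2×micro: -2; S2 reads c1=-2 → after 3×micro: 2 ⇒ (c0=2, c1=-2, c2=2)
macro 6: S0 reads c0=2 → after 1×micro: 2; S1 reads c1=-2 → after 2×micro: -1; S2 reads c1=-1 → after 3×micro: 1 ⇒ (c0=2, c1=-1, c2=1)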